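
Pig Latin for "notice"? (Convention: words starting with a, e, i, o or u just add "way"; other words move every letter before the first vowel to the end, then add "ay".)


Word: "notice"
Starts with consonant(s) → move to end, add 'ay'
Consonant cluster: "n"
Pig Latin = "oticenay"


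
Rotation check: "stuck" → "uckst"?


Word: "stuck", Candidate: "uckst"
Method: check if candidate is substring of word+word
"stuckstuck" contains "uckst"? Yes
Is rotation = Yes


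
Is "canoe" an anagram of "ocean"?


Word 1: "ocean" → sorted: aceno
Word 2: "canoe" → sorted: aceno
Same letters? aceno == aceno
Anagram = Yes


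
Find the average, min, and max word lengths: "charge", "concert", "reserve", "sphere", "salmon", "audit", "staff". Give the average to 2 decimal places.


Lengths: "charge"=6, "concert"=7, "reserve"=7, "sphere"=6, "salmon"=6, "audit"=5, "staff"=5
Sum = 42, Count = 7
Average = 42/7 = 6.00
= avg=6.00, min=5, max=7


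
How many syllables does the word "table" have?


Word: "table"
Syllable breakdown: ta | ble
Counting: 2 parts
= 2 syllables


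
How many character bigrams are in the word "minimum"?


Word: "minimum" (length 7)
Number of 2-grams = length - 2 + 1 = 7 - 2 + 1
= 6


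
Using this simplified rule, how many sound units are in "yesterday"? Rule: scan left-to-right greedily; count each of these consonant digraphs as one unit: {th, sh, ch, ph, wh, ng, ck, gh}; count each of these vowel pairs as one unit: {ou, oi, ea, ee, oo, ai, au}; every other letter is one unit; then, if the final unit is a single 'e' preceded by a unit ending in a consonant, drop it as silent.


Word: "yesterday" (9 letters)
Left-to-right scan:
  1. 'y' (letter)
  2. 'e' (letter)
  3. 's' (letter)
  4. 't' (letter)
  5. 'e' (letter)
  6. 'r' (letter)
  7. 'd' (letter)
  8. 'a' (letter)
  9. 'y' (letter)
Units from scan: 9
Sound units = 9 units


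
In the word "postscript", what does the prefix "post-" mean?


Prefix: post-
Example: postscript = post- + script
Meaning = after


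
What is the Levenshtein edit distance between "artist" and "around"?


Word 1: "artist" (length 6)
Word 2: "around" (length 6)
One optimal edit sequence (insert/delete/substitute each cost 1):
  1. keep 'a'
  2. keep 'r'
  3. substitute 't' -> 'o'  (+1)
  4. substitute 'i' -> 'u'  (+1)
  5. substitute 's' -> 'n'  (+1)
  6. substitute 't' -> 'd'  (+1)
Total edit operations: 4
Edit distance = 4


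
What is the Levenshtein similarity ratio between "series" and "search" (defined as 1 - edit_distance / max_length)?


Word 1: "series" (length 6)
Word 2: "search" (length 6)
One optimal edit sequence:
  1. keep 's'
  2. keep 'e'
  3. substitute 'r' -> 'a'  (+1)
  4. substitute 'i' -> 'r'  (+1)
  5. substitute 'e' -> 'c'  (+1)
  6. substitute 's' -> 'h'  (+1)
Edit distance = 4
Max length = max(6, 6) = 6
Similarity = 1 - 4/6
= 0.3333


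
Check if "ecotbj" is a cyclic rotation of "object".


Word: "object", Candidate: "ecotbj"
Method: check if candidate is substring of word+word
"objectobject" contains "ecotbj"? No
Is rotation = No


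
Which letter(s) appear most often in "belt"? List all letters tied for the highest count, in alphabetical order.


Word: "belt"
Letter counts:
  'b': 1
  'e': 1
  'l': 1
  't': 1
Maximum count = 1
Most frequent = 'b', 'e', 'l', 't' (1 time each)


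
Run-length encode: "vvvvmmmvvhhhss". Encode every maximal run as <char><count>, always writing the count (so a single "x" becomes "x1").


String: "vvvvmmmvvhhhss"
Scanning for consecutive runs:
  'v' x 4
  'm' x 3
  'v' x 2
  'h' x 3
  's' x 2
RLE = "v4m3v2h3s2"


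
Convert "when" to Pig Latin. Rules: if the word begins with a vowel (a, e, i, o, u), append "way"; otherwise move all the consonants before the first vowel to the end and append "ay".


Word: "when"
Starts with consonant(s) → move to end, add 'ay'
Consonant cluster: "wh"
Pig Latin = "enwhay"


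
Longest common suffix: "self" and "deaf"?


Word 1: "self"
Word 2: "deaf"
Comparing from end:
  Pos -1: 'f' == 'f'
  Pos -2: 'l' != 'a' (stop)
LCS = "f" (length 1)


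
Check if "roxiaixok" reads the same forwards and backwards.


Word: "roxiaixok"
Reversed: "koxiaixor"
Forward == Backward? roxiaixok != koxiaixor
Palindrome = No


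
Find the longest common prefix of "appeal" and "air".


Word 1: "appeal"
Word 2: "air"
Comparing from start:
  Pos 0: 'a' == 'a'
  Pos 1: 'p' != 'i' (stop)
LCP = "a" (length 1)


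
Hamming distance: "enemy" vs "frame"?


Comparing character by character (same length = 5):
  Pos 0: 'e' vs 'f' !=
  Pos 1: 'n' vs 'r' !=
  Pos 2: 'e' vs 'a' !=
  Pos 3: 'm' vs 'm' =
  Pos 4: 'y' vs 'e' !=
Hamming distance = 4


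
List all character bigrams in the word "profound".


Word: "profound" (length 8)
Number of bigrams = 8 - 2 + 1 = 7
  Position 0: "pr"
  Position 1: "ro"
  Position 2: "of"
  Position 3: "fo"
  Position 4: "ou"
  Position 5: "un"
  Position 6: "nd"
Bigrams = "pr", "ro", "of", "fo", "ou", "un", "nd"


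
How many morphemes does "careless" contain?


Word: "careless"
Morphemes: care / -less
Each morpheme carries meaning
= 2 morphemes


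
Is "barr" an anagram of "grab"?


Word 1: "grab" → sorted: abgr
Word 2: "barr" → sorted: abrr
Same letters? abgr != abrr
Anagram = No


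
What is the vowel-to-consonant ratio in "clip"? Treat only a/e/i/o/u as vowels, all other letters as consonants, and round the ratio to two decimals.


Word: "clip"
Vowels (a,e,i,o,u): 1
Consonants: 3
Ratio = 1/3
= 0.33


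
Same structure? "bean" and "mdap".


Pattern of "bean": [0, 1, 2, 3]
Pattern of "mdap": [0, 1, 2, 3]
Patterns match
Same pattern = Yes


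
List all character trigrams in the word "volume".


Word: "volume" (length 6)
Number of trigrams = 6 - 3 + 1 = 4
  Position 0: "vol"
  Position 1: "olu"
  Position 2: "lum"
  Position 3: "ume"
Trigrams = "vol", "olu", "lum", "ume"


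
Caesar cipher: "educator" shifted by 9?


Word: "educator"
Shift: 9
Each letter → (letter + shift) mod 26:
  'e' (4) + 9 = 13 → 'n'
  'd' (3) + 9 = 12 → 'm'
  'u' (20) + 9 = 3 → 'd'
  'c' (2) + 9 = 11 → 'l'
  'a' (0) + 9 = 9 → 'j'
  't' (19) + 9 = 2 → 'c'
  'o' (14) + 9 = 23 → 'x'
  'r' (17) + 9 = 0 → 'a'
Result = "nmdljcxa"


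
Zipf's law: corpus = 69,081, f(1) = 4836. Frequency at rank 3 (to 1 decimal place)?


Zipf's law: f(r) = f(1) / r
f(1) = 4836
f(3) = 4836 / 3
= 1612.0 occurrences


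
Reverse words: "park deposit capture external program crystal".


Original: "park deposit capture external program crystal"
Words (1..n): park | deposit | capture | external | program | crystal
Reversed (n..1): crystal | program | external | capture | deposit | park
Result = "crystal program external capture deposit park"


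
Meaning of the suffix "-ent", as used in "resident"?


Suffix: -ent
Example: resident (reside + -ent, with a spelling change)
Meaning = one who / that which


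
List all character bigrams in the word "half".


Word: "half" (length 4)
Number of bigrams = 4 - 2 + 1 = 3
  Position 0: "ha"
  Position 1: "al"
  Position 2: "lf"
Bigrams = "ha", "al", "lf"


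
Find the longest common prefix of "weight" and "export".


Word 1: "weight"
Word 2: "export"
Comparing from start:
  Pos 0: 'w' != 'e' (stop)
LCP = "" (length 0)


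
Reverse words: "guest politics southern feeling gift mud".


Original: "guest politics southern feeling gift mud"
Words (1..n): guest | politics | southern | feeling | gift | mud
Reversed (n..1): mud | gift | feeling | southern | politics | guest
Result = "mud gift feeling southern politics guest"


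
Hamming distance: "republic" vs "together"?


Comparing character by character (same length = 8):
  Pos 0: 'r' vs 't' !=
  Pos 1: 'e' vs 'o' !=
  Pos 2: 'p' vs 'g' !=
  Pos 3: 'u' vs 'e' !=
  Pos 4: 'b' vs 't' !=
  Pos 5: 'l' vs 'h' !=
  Pos 6: 'i' vs 'e' !=
  Pos 7: 'c' vs 'r' !=
Hamming distance = 8


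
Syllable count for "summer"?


Word: "summer"
Syllable breakdown: sum-mer
Counting: 2 parts
= 2 syllables


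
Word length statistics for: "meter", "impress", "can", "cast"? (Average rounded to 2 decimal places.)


Lengths: "meter"=5, "impress"=7, "can"=3, "cast"=4
Sum = 19, Count = 4
Average = 19/4 = 4.75
= avg=4.75, min=3, max=7


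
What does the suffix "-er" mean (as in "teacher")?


Suffix: -er
Example: teacher = teach + -er
Meaning = one who / more


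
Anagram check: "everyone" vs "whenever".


Word 1: "everyone" → sorted: eeenorvy
Word 2: "whenever" → sorted: eeehnrvw
Same letters? eeenorvy != eeehnrvw
Anagram = No


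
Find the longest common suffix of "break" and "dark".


Word 1: "break"
Word 2: "dark"
Comparing from end:
  Pos -1: 'k' == 'k'
  Pos -2: 'a' != 'r' (stop)
LCS = "k" (length 1)


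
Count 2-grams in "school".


Word: "school" (length 6)
Number of 2-grams = length - 2 + 1 = 6 - 2 + 1
= 5


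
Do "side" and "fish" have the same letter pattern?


Pattern of "side": [0, 1, 2, 3]
Pattern of "fish": [0, 1, 2, 3]
Patterns match
Same pattern = Yes


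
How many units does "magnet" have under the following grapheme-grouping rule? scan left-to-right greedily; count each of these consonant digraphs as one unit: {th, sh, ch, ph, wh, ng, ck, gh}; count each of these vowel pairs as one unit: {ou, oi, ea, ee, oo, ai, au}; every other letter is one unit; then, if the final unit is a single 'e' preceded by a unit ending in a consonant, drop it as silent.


Word: "magnet" (6 letters)
Left-to-right scan:
  (1) 'm' (letter)
  (2) 'a' (letter)
  (3) 'g' (letter)
  (4) 'n' (letter)
  (5) 'e' (letter)
  (6) 't' (letter)
Units from scan: 6
Sound units = 6 units


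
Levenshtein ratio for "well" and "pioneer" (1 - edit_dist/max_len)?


Word 1: "well" (length 4)
Word 2: "pioneer" (length 7)
One optimal edit sequence:
  1. insert 'p'  (+1)
  2. insert 'i'  (+1)
  3. insert 'o'  (+1)
  4. substitute 'w' -> 'n'  (+1)
  5. keep 'e'
  6. substitute 'l' -> 'e'  (+1)
  7. substitute 'l' -> 'r'  (+1)
Edit distance = 6
Max length = max(4, 7) = 7
Similarity = 1 - 6/7
= 0.1429


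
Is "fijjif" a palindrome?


Word: "fijjif"
Reversed: "fijjif"
Forward == Backward? fijjif == fijjif
Palindrome = Yes


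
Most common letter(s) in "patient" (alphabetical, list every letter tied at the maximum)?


Word: "patient"
Letter counts:
  'a': 1
  'e': 1
  'i': 1
  'n': 1
  'p': 1
  't': 2
Maximum count = 2
Most frequent = 't' (2 times each)


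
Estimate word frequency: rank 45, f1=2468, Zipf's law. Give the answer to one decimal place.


Zipf's law: f(r) = f(1) / r
f(1) = 2468
f(45) = 2468 / 45
= 54.8 occurrences


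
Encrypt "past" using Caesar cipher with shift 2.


Word: "past"
Shift: 2
Each letter → (letter + shift) mod 26:
  'p' (15) + 2 = 17 → 'r'
  'a' (0) + 2 = 2 → 'c'
  's' (18) + 2 = 20 → 'u'
  't' (19) + 2 = 21 → 'v'
Result = "rcuv"


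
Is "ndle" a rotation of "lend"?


Word: "lend", Candidate: "ndle"
Method: check if candidate is substring of word+word
"lendlend" contains "ndle"? Yes
Is rotation = Yes


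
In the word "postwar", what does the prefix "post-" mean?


Prefix: post-
Example: postwar = post- + war
Meaning = after


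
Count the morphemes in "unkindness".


Word: "unkindness"
Morphemes: un- / kind / -ness
Each morpheme carries meaning
= 3 morphemes


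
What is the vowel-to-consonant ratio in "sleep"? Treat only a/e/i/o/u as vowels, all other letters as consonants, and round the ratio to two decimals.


Word: "sleep"
Vowels (a,e,i,o,u): 2
Consonants: 3
Ratio = 2/3
= 0.67


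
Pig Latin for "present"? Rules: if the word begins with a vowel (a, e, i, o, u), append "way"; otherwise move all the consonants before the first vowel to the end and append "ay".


Word: "present"
Starts with consonant(s) → move to end, add 'ay'
Consonant cluster: "pr"
Pig Latin = "esentpray"


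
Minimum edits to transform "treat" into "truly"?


Word 1: "treat" (length 5)
Word 2: "truly" (length 5)
One optimal edit sequence (insert/delete/substitute each cost 1):
  1. keep 't'
  2. keep 'r'
  3. substitute 'e' -> 'u'  (+1)
  4. substitute 'a' -> 'l'  (+1)
  5. substitute 't' -> 'y'  (+1)
Total edit operations: 3
Edit distance = 3


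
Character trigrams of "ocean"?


Word: "ocean" (length 5)
Number of trigrams = 5 - 3 + 1 = 3
  Position 0: "oce"
  Position 1: "cea"
  Position 2: "ean"
Trigrams = "oce", "cea", "ean"


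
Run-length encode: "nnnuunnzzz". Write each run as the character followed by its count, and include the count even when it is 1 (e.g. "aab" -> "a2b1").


String: "nnnuunnzzz"
Scanning for consecutive runs:
  'n' x 3
  'u' x 2
  'n' x 2
  'z' x 3
RLE = "n3u2n2z3"


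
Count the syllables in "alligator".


Word: "alligator"
Syllable breakdown: al · li · ga · tor
Counting: 4 parts
= 4 syllables


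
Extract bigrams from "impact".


Word: "impact" (length 6)
Number of bigrams = 6 - 2 + 1 = 5
  Position 0: "im"
  Position 1: "mp"
  Position 2: "pa"
  Position 3: "ac"
  Position 4: "ct"
Bigrams = "im", "mp", "pa", "ac", "ct"


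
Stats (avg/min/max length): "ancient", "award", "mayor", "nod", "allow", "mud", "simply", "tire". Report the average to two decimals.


Lengths: "ancient"=7, "award"=5, "mayor"=5, "nod"=3, "allow"=5, "mud"=3, "simply"=6, "tire"=4
Sum = 38, Count = 8
Average = 38/8 = 4.75
= avg=4.75, min=3, max=7


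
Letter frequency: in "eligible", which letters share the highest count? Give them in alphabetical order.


Word: "eligible"
Letter counts:
  'b': 1
  'e': 2
  'g': 1
  'i': 2
  'l': 2
Maximum count = 2
Most frequent = 'e', 'i', 'l' (2 times each)


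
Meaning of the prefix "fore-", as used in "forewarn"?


Prefix: fore-
Example: forewarn = fore- + warn
Meaning = before


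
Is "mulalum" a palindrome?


Word: "mulalum"
Reversed: "mulalum"
Forward == Backward? mulalum == mulalum
Palindrome = Yes


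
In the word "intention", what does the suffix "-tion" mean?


Suffix: -tion
Example: intention = intend + -tion, with a spelling change
Meaning = act or process


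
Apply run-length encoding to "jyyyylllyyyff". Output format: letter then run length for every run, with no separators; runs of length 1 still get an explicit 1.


String: "jyyyylllyyyff"
Scanning for consecutive runs:
  'j' x 1
  'y' x 4
  'l' x 3
  'y' x 3
  'f' x 2
RLE = "j1y4l3y3f2"


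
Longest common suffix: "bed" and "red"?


Word 1: "bed"
Word 2: "red"
Comparing from end:
  Pos -1: 'd' == 'd'
  Pos -2: 'e' == 'e'
  Pos -3: 'b' != 'r' (stop)
LCS = "ed" (length 2)


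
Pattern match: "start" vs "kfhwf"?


Pattern of "start": [0, 1, 2, 3, 1]
Pattern of "kfhwf": [0, 1, 2, 3, 1]
Patterns match
Same pattern = Yes


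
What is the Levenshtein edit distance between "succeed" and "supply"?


Word 1: "succeed" (length 7)
Word 2: "supply" (length 6)
One optimal edit sequence (insert/delete/substitute each cost 1):
  1. keep 's'
  2. keep 'u'
  3. delete 'c'  (+1)
  4. substitute 'c' -> 'p'  (+1)
  5. substitute 'e' -> 'p'  (+1)
  6. substitute 'e' -> 'l'  (+1)
  7. substitute 'd' -> 'y'  (+1)
Total edit operations: 5
Edit distance = 5


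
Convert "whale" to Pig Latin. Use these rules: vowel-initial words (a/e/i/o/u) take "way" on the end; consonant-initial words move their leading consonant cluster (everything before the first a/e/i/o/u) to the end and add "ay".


Word: "whale"
Starts with consonant(s) → move to end, add 'ay'
Consonant cluster: "wh"
Pig Latin = "alewhay"


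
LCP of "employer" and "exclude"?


Word 1: "employer"
Word 2: "exclude"
Comparing from start:
  Pos 0: 'e' == 'e'
  Pos 1: 'm' != 'x' (stop)
LCP = "e" (length 1)


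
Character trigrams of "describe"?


Word: "describe" (length 8)
Number of trigrams = 8 - 3 + 1 = 6
  Position 0: "des"
  Position 1: "esc"
  Position 2: "scr"
  Position 3: "cri"
  Position 4: "rib"
  Position 5: "ibe"
Trigrams = "des", "esc", "scr", "cri", "rib", "ibe"


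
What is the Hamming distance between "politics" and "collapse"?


Comparing character by character (same length = 8):
  Pos 0: 'p' vs 'c' !=
  Pos 1: 'o' vs 'o' =
  Pos 2: 'l' vs 'l' =
  Pos 3: 'i' vs 'l' !=
  Pos 4: 't' vs 'a' !=
  Pos 5: 'i' vs 'p' !=
  Pos 6: 'c' vs 's' !=
  Pos 7: 's' vs 'e' !=
Hamming distance = 6


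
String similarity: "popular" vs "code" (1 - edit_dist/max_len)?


Word 1: "popular" (length 7)
Word 2: "code" (length 4)
One optimal edit sequence:
  1. substitute 'p' -> 'c'  (+1)
  2. keep 'o'
  3. delete 'p'  (+1)
  4. delete 'u'  (+1)
  5. delete 'l'  (+1)
  6. substitute 'a' -> 'd'  (+1)
  7. substitute 'r' -> 'e'  (+1)
Edit distance = 6
Max length = max(7, 4) = 7
Similarity = 1 - 6/7
= 0.1429


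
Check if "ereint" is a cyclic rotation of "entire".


Word: "entire", Candidate: "ereint"
Method: check if candidate is substring of word+word
"entireentire" contains "ereint"? No
Is rotation = No


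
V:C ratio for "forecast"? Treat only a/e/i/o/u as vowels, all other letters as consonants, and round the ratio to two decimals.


Word: "forecast"
Vowels (a,e,i,o,u): 3
Consonants: 5
Ratio = 3/5
= 0.60


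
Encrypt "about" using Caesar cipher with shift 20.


Word: "about"
Shift: 20
Each letter → (letter + shift) mod 26:
  'a' (0) + 20 = 20 → 'u'
  'b' (1) + 20 = 21 → 'v'
  'o' (14) + 20 = 8 → 'i'
  'u' (20) + 20 = 14 → 'o'
  't' (19) + 20 = 13 → 'n'
Result = "uvion"


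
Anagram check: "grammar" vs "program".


Word 1: "grammar" → sorted: aagmmrr
Word 2: "program" → sorted: agmoprr
Same letters? aagmmrr != agmoprr
Anagram = No


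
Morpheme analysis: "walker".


Word: "walker"
Morphemes: walk | -er
Each morpheme carries meaning
= 2 morphemes


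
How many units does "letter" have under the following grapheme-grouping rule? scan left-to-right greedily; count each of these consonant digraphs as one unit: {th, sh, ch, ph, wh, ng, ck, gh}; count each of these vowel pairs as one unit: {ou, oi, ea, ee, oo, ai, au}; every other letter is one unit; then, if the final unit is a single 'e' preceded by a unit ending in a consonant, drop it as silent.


Word: "letter" (6 letters)
Left-to-right scan:
  [1] 'l' (letter)
  [2] 'e' (letter)
  [3] 't' (letter)
  [4] 't' (letter)
  [5] 'e' (letter)
  [6] 'r' (letter)
Units from scan: 6
Sound units = 6 units


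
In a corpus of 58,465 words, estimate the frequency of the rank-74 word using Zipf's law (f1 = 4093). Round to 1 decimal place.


Zipf's law: f(r) = f(1) / r
f(1) = 4093
f(74) = 4093 / 74
= 55.3 occurrences


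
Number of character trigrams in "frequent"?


Word: "frequent" (length 8)
Number of 3-grams = length - 3 + 1 = 8 - 3 + 1
= 6


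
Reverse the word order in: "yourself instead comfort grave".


Original: "yourself instead comfort grave"
Words (1..n): yourself | instead | comfort | grave
Reversed (n..1): grave | comfort | instead | yourself
Result = "grave comfort instead yourself"


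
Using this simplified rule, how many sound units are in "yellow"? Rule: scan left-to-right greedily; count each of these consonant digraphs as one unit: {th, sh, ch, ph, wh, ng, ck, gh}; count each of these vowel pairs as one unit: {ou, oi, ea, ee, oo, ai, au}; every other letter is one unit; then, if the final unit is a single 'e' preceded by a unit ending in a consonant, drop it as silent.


Word: "yellow" (6 letters)
Left-to-right scan:
  (1) 'y' (letter)
  (2) 'e' (letter)
  (3) 'l' (letter)
  (4) 'l' (letter)
  (5) 'o' (letter)
  (6) 'w' (letter)
Units from scan: 6
Sound units = 6 units


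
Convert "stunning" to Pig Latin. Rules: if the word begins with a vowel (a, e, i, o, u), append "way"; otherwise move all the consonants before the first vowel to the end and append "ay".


Word: "stunning"
Starts with consonant(s) → move to end, add 'ay'
Consonant cluster: "st"
Pig Latin = "unningstay"


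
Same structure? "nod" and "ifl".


Pattern of "nod": [0, 1, 2]
Pattern of "ifl": [0, 1, 2]
Patterns match
Same pattern = Yes


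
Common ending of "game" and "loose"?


Word 1: "game"
Word 2: "loose"
Comparing from end:
  Pos -1: 'e' == 'e'
  Pos -2: 'm' != 's' (stop)
LCS = "e" (length 1)


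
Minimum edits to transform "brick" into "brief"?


Word 1: "brick" (length 5)
Word 2: "brief" (length 5)
One optimal edit sequence (insert/delete/substitute each cost 1):
  1. keep 'b'
  2. keep 'r'
  3. keep 'i'
  4. substitute 'c' -> 'e'  (+1)
  5. substitute 'k' -> 'f'  (+1)
Total edit operations: 2
Edit distance = 2


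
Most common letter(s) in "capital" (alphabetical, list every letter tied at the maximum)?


Word: "capital"
Letter counts:
  'a': 2
  'c': 1
  'i': 1
  'l': 1
  'p': 1
  't': 1
Maximum count = 2
Most frequent = 'a' (2 times each)


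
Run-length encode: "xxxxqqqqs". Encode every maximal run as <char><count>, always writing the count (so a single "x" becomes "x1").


String: "xxxxqqqqs"
Scanning for consecutive runs:
  'x' x 4
  'q' x 4
  's' x 1
RLE = "x4q4s1"


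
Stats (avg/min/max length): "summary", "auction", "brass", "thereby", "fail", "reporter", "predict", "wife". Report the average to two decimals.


Lengths: "summary"=7, "auction"=7, "brass"=5, "thereby"=7, "fail"=4, "reporter"=8, "predict"=7, "wife"=4
Sum = 49, Count = 8
Average = 49/8 = 6.13
= avg=6.13, min=4, max=8


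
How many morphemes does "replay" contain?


Word: "replay"
Morphemes: re- | play
Each morpheme carries meaning
= 2 morphemes


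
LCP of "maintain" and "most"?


Word 1: "maintain"
Word 2: "most"
Comparing from start:
  Pos 0: 'm' == 'm'
  Pos 1: 'a' != 'o' (stop)
LCP = "m" (length 1)


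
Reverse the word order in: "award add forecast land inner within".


Original: "award add forecast land inner within"
Words (1..n): award | add | forecast | land | inner | within
Reversed (n..1): within | inner | land | forecast | add | award
Result = "within inner land forecast add award"


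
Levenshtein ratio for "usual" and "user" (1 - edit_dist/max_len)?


Word 1: "usual" (length 5)
Word 2: "user" (length 4)
One optimal edit sequence:
  1. keep 'u'
  2. keep 's'
  3. delete 'u'  (+1)
  4. substitute 'a' -> 'e'  (+1)
  5. substitute 'l' -> 'r'  (+1)
Edit distance = 3
Max length = max(5, 4) = 5
Similarity = 1 - 3/5
= 0.4000


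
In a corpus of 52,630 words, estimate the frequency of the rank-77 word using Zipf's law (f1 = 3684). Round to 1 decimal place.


Zipf's law: f(r) = f(1) / r
f(1) = 3684
f(77) = 3684 / 77
= 47.8 occurrences


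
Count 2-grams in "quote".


Word: "quote" (length 5)
Number of 2-grams = length - 2 + 1 = 5 - 2 + 1
= 4


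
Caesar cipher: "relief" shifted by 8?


Word: "relief"
Shift: 8
Each letter → (letter + shift) mod 26:
  'r' (17) + 8 = 25 → 'z'
  'e' (4) + 8 = 12 → 'm'
  'l' (11) + 8 = 19 → 't'
  'i' (8) + 8 = 16 → 'q'
  'e' (4) + 8 = 12 → 'm'
  'f' (5) + 8 = 13 → 'n'
Result = "zmtqmn"


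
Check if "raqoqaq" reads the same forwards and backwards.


Word: "raqoqaq"
Reversed: "qaqoqar"
Forward == Backward? raqoqaq != qaqoqar
Palindrome = No


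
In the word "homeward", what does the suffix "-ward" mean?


Suffix: -ward
Example: homeward (home + -ward)
Meaning = in the direction of


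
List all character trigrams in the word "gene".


Word: "gene" (length 4)
Number of trigrams = 4 - 3 + 1 = 2
  Position 0: "gen"
  Position 1: "ene"
Trigrams = "gen", "ene"


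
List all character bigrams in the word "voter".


Word: "voter" (length 5)
Number of bigrams = 5 - 2 + 1 = 4
  Position 0: "vo"
  Position 1: "ot"
  Position 2: "te"
  Position 3: "er"
Bigrams = "vo", "ot", "te", "er"


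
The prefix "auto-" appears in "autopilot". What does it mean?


Prefix: auto-
Example: autopilot (auto- + pilot)
Meaning = self


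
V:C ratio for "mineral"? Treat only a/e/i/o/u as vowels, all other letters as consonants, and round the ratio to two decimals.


Word: "mineral"
Vowels (a,e,i,o,u): 3
Consonants: 4
Ratio = 3/4
= 0.75


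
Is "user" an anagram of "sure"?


Word 1: "sure" → sorted: ersu
Word 2: "user" → sorted: ersu
Same letters? ersu == ersu
Anagram = Yes


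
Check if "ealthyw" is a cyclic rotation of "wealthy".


Word: "wealthy", Candidate: "ealthyw"
Method: check if candidate is substring of word+word
"wealthywealthy" contains "ealthyw"? Yes
Is rotation = Yes


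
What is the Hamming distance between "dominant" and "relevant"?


Comparing character by character (same length = 8):
  Pos 0: 'd' vs 'r' !=
  Pos 1: 'o' vs 'e' !=
  Pos 2: 'm' vs 'l' !=
  Pos 3: 'i' vs 'e' !=
  Pos 4: 'n' vs 'v' !=
  Pos 5: 'a' vs 'a' =
  Pos 6: 'n' vs 'n' =
  Pos 7: 't' vs 't' =
Hamming distance = 5


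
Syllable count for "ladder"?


Word: "ladder"
Syllable breakdown: lad | der
Counting: 2 parts
= 2 syllables


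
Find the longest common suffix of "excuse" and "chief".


Word 1: "excuse"
Word 2: "chief"
Comparing from end:
  Pos -1: 'e' != 'f' (stop)
LCS = "" (length 0)


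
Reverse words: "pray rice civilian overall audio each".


Original: "pray rice civilian overall audio each"
Words (1..n): pray | rice | civilian | overall | audio | each
Reversed (n..1): each | audio | overall | civilian | rice | pray
Result = "each audio overall civilian rice pray"


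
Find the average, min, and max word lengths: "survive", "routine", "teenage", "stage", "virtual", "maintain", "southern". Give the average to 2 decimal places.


Lengths: "survive"=7, "routine"=7, "teenage"=7, "stage"=5, "virtual"=7, "maintain"=8, "southern"=8
Sum = 49, Count = 7
Average = 49/7 = 7.00
= avg=7.00, min=5, max=8


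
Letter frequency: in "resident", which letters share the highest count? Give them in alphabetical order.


Word: "resident"
Letter counts:
  'd': 1
  'e': 2
  'i': 1
  'n': 1
  'r': 1
  's': 1
  't': 1
Maximum count = 2
Most frequent = 'e' (2 times each)


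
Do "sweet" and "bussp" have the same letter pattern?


Pattern of "sweet": [0, 1, 2, 2, 3]
Pattern of "bussp": [0, 1, 2, 2, 3]
Patterns match
Same pattern = Yes


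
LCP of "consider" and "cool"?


Word 1: "consider"
Word 2: "cool"
Comparing from start:
  Pos 0: 'c' == 'c'
  Pos 1: 'o' == 'o'
  Pos 2: 'n' != 'o' (stop)
LCP = "co" (length 2)


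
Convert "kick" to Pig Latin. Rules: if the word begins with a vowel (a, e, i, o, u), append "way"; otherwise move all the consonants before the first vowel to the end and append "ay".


Word: "kick"
Starts with consonant(s) → move to end, add 'ay'
Consonant cluster: "k"
Pig Latin = "ickkay"


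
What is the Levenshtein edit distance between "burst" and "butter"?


Word 1: "burst" (length 5)
Word 2: "butter" (length 6)
One optimal edit sequence (insert/delete/substitute each cost 1):
  1. keep 'b'
  2. keep 'u'
  3. insert 't'  (+1)
  4. substitute 'r' -> 't'  (+1)
  5. substitute 's' -> 'e'  (+1)
  6. substitute 't' -> 'r'  (+1)
Total edit operations: 4
Edit distance = 4


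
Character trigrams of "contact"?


Word: "contact" (length 7)
Number of trigrams = 7 - 3 + 1 = 5
  Position 0: "con"
  Position 1: "ont"
  Position 2: "nta"
  Position 3: "tac"
  Position 4: "act"
Trigrams = "con", "ont", "nta", "tac", "act"


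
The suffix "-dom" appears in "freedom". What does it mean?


Suffix: -dom
Example: freedom = free + -dom
Meaning = state / realm


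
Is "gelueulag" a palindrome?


Word: "gelueulag"
Reversed: "galueuleg"
Forward == Backward? gelueulag != galueuleg
Palindrome = No


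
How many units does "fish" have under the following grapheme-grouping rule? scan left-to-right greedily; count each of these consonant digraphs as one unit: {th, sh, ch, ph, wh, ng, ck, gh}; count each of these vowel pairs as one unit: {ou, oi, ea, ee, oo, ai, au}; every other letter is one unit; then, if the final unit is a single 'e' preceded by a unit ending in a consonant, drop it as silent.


Word: "fish" (4 letters)
Left-to-right scan:
  [1] 'f' (letter)
  [2] 'i' (letter)
  [3] 'sh' (digraph)
Units from scan: 3
Sound units = 3 units


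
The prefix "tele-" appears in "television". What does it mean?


Prefix: tele-
Example: television = tele- + vision
Meaning = distant


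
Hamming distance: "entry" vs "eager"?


Comparing character by character (same length = 5):
  Pos 0: 'e' vs 'e' =
  Pos 1: 'n' vs 'a' !=
  Pos 2: 't' vs 'g' !=
  Pos 3: 'r' vs 'e' !=
  Pos 4: 'y' vs 'r' !=
Hamming distance = 4


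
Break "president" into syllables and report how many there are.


Word: "president"
Syllable breakdown: pres · i · dent
Counting: 3 parts
= 3 syllables


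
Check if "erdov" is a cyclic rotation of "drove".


Word: "drove", Candidate: "erdov"
Method: check if candidate is substring of word+word
"drovedrove" contains "erdov"? No
Is rotation = No


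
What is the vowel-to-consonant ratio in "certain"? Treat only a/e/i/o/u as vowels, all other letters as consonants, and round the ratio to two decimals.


Word: "certain"
Vowels (a,e,i,o,u): 3
Consonants: 4
Ratio = 3/4
= 0.75


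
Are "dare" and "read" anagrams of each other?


Word 1: "dare" → sorted: ader
Word 2: "read" → sorted: ader
Same letters? ader == ader
Anagram = Yes


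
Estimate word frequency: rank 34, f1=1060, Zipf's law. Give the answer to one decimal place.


Zipf's law: f(r) = f(1) / r
f(1) = 1060
f(34) = 1060 / 34
= 31.2 occurrences


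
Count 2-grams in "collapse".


Word: "collapse" (length 8)
Number of 2-grams = length - 2 + 1 = 8 - 2 + 1
= 7


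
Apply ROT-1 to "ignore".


Word: "ignore"
Shift: 1
Each letter → (letter + shift) mod 26:
  'i' (8) + 1 = 9 → 'j'
  'g' (6) + 1 = 7 → 'h'
  'n' (13) + 1 = 14 → 'o'
  'o' (14) + 1 = 15 → 'p'
  'r' (17) + 1 = 18 → 's'
  'e' (4) + 1 = 5 → 'f'
Result = "jhopsf"


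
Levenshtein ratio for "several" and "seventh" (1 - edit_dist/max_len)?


Word 1: "several" (length 7)
Word 2: "seventh" (length 7)
One optimal edit sequence:
  1. keep 's'
  2. keep 'e'
  3. keep 'v'
  4. keep 'e'
  5. substitute 'r' -> 'n'  (+1)
  6. substitute 'a' -> 't'  (+1)
  7. substitute 'l' -> 'h'  (+1)
Edit distance = 3
Max length = max(7, 7) = 7
Similarity = 1 - 3/7
= 0.5714


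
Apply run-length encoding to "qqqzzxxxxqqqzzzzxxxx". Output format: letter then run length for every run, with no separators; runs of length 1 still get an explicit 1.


String: "qqqzzxxxxqqqzzzzxxxx"
Scanning for consecutive runs:
  'q' x 3
  'z' x 2
  'x' x 4
  'q' x 3
  'z' x 4
  'x' x 4
RLE = "q3z2x4q3z4x4"


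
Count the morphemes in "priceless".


Word: "priceless"
Morphemes: price + -less
Each morpheme carries meaning
= 2 morphemes


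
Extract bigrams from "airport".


Word: "airport" (length 7)
Number of bigrams = 7 - 2 + 1 = 6
  Position 0: "ai"
  Position 1: "ir"
  Position 2: "rp"
  Position 3: "po"
  Position 4: "or"
  Position 5: "rt"
Bigrams = "ai", "ir", "rp", "po", "or", "rt"


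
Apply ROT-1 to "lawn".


Word: "lawn"
Shift: 1
Each letter → (letter + shift) mod 26:
  'l' (11) + 1 = 12 → 'm'
  'a' (0) + 1 = 1 → 'b'
  'w' (22) + 1 = 23 → 'x'
  'n' (13) + 1 = 14 → 'o'
Result = "mbxo"


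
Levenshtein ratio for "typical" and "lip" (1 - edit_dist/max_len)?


Word 1: "typical" (length 7)
Word 2: "lip" (length 3)
One optimal edit sequence:
  1. delete 't'  (+1)
  2. delete 'y'  (+1)
  3. substitute 'p' -> 'l'  (+1)
  4. keep 'i'
  5. delete 'c'  (+1)
  6. delete 'a'  (+1)
  7. substitute 'l' -> 'p'  (+1)
Edit distance = 6
Max length = max(7, 3) = 7
Similarity = 1 - 6/7
= 0.1429


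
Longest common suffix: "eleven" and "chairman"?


Word 1: "eleven"
Word 2: "chairman"
Comparing from end:
  Pos -1: 'n' == 'n'
  Pos -2: 'e' != 'a' (stop)
LCS = "n" (length 1)


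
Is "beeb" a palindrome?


Word: "beeb"
Reversed: "beeb"
Forward == Backward? beeb == beeb
Palindrome = Yes


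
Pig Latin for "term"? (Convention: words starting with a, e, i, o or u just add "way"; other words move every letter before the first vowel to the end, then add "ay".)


Word: "term"
Starts with consonant(s) → move to end, add 'ay'
Consonant cluster: "t"
Pig Latin = "ermtay"


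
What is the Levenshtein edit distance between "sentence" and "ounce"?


Word 1: "sentence" (length 8)
Word 2: "ounce" (length 5)
One optimal edit sequence (insert/delete/substitute each cost 1):
  1. delete 's'  (+1)
  2. delete 'e'  (+1)
  3. delete 'n'  (+1)
  4. substitute 't' -> 'o'  (+1)
  5. substitute 'e' -> 'u'  (+1)
  6. keep 'n'
  7. keep 'c'
  8. keep 'e'
Total edit operations: 5
Edit distance = 5


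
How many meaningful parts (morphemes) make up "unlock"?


Word: "unlock"
Morphemes: un- + lock
Each morpheme carries meaning
= 2 morphemes


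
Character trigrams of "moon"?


Word: "moon" (length 4)
Number of trigrams = 4 - 3 + 1 = 2
  Position 0: "moo"
  Position 1: "oon"
Trigrams = "moo", "oon"


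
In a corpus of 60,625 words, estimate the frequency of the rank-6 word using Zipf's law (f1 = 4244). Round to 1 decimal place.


Zipf's law: f(r) = f(1) / r
f(1) = 4244
f(6) = 4244 / 6
= 707.3 occurrences


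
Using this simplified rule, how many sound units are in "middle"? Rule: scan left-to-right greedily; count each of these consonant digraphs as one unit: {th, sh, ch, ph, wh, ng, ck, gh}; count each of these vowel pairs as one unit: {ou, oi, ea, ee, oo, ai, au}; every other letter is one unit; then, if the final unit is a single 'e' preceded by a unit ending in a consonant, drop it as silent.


Word: "middle" (6 letters)
Left-to-right scan:
  (1) 'm' (letter)
  (2) 'i' (letter)
  (3) 'd' (letter)
  (4) 'd' (letter)
  (5) 'l' (letter)
  (6) 'e' (letter)
Units from scan: 6
Final unit is 'e' after a consonant -> drop as silent (-1)
Sound units = 5 units


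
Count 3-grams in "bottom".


Word: "bottom" (length 6)
Number of 3-grams = length - 3 + 1 = 6 - 3 + 1
= 4


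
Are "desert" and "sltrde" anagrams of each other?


Word 1: "desert" → sorted: deerst
Word 2: "sltrde" → sorted: delrst
Same letters? deerst != delrst
Anagram = No


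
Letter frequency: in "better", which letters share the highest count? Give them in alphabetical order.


Word: "better"
Letter counts:
  'b': 1
  'e': 2
  'r': 1
  't': 2
Maximum count = 2
Most frequent = 'e', 't' (2 times each)


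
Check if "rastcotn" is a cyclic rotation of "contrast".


Word: "contrast", Candidate: "rastcotn"
Method: check if candidate is substring of word+word
"contrastcontrast" contains "rastcotn"? No
Is rotation = No


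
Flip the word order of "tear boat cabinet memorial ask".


Original: "tear boat cabinet memorial ask"
Words (1..n): tear | boat | cabinet | memorial | ask
Reversed (n..1): ask | memorial | cabinet | boat | tear
Result = "ask memorial cabinet boat tear"


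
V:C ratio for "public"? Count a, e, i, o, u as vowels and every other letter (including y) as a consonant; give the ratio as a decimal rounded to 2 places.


Word: "public"
Vowels (a,e,i,o,u): 2
Consonants: 4
Ratio = 2/4
= 0.50


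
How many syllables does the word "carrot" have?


Word: "carrot"
Syllable breakdown: car-rot
Counting: 2 parts
= 2 syllables


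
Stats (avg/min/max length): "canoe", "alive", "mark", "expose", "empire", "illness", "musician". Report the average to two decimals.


Lengths: "canoe"=5, "alive"=5, "mark"=4, "expose"=6, "empire"=6, "illness"=7, "musician"=8
Sum = 41, Count = 7
Average = 41/7 = 5.86
= avg=5.86, min=4, max=8


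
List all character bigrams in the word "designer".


Word: "designer" (length 8)
Number of bigrams = 8 - 2 + 1 = 7
  Position 0: "de"
  Position 1: "es"
  Position 2: "si"
  Position 3: "ig"
  Position 4: "gn"
  Position 5: "ne"
  Position 6: "er"
Bigrams = "de", "es", "si", "ig", "gn", "ne", "er"


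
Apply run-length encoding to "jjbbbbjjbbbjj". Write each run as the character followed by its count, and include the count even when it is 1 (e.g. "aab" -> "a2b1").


String: "jjbbbbjjbbbjj"
Scanning for consecutive runs:
  'j' x 2
  'b' x 4
  'j' x 2
  'b' x 3
  'j' x 2
RLE = "j2b4j2b3j2"


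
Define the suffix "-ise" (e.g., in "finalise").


Suffix: -ise
As in: finalise -> final + -ise
Meaning = to make


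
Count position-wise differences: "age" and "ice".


Comparing character by character (same length = 3):
  Pos 0: 'a' vs 'i' !=
  Pos 1: 'g' vs 'c' !=
  Pos 2: 'e' vs 'e' =
Hamming distance = 2


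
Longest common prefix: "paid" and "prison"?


Word 1: "paid"
Word 2: "prison"
Comparing from start:
  Pos 0: 'p' == 'p'
  Pos 1: 'a' != 'r' (stop)
LCP = "p" (length 1)


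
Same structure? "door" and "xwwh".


Pattern of "door": [0, 1, 1, 2]
Pattern of "xwwh": [0, 1, 1, 2]
Patterns match
Same pattern = Yes


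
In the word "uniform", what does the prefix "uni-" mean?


Prefix: uni-
Example: uniform = uni- + form
Meaning = one


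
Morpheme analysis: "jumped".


Word: "jumped"
Morphemes: jump | -ed
Each morpheme carries meaning
= 2 morphemes


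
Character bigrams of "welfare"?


Word: "welfare" (length 7)
Number of bigrams = 7 - 2 + 1 = 6
  Position 0: "we"
  Position 1: "el"
  Position 2: "lf"
  Position 3: "fa"
  Position 4: "ar"
  Position 5: "re"
Bigrams = "we", "el", "lf", "fa", "ar", "re"


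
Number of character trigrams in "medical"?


Word: "medical" (length 7)
Number of 3-grams = length - 3 + 1 = 7 - 3 + 1
= 5


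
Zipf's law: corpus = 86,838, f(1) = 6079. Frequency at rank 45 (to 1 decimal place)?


Zipf's law: f(r) = f(1) / r
f(1) = 6079
f(45) = 6079 / 45
= 135.1 occurrences


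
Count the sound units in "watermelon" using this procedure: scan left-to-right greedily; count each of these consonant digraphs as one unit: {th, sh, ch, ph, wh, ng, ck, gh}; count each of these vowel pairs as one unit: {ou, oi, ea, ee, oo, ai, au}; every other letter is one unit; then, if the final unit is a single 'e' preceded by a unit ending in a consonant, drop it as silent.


Word: "watermelon" (10 letters)
Left-to-right scan:
  1. 'w' (letter)
  2. 'a' (letter)
  3. 't' (letter)
  4. 'e' (letter)
  5. 'r' (letter)
  6. 'm' (letter)
  7. 'e' (letter)
  8. 'l' (letter)
  9. 'o' (letter)
  10. 'n' (letter)
Units from scan: 10
Sound units = 10 units


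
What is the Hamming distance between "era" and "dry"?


Comparing character by character (same length = 3):
  Pos 0: 'e' vs 'd' !=
  Pos 1: 'r' vs 'r' =
  Pos 2: 'a' vs 'y' !=
Hamming distance = 2


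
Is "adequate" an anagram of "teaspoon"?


Word 1: "teaspoon" → sorted: aenoopst
Word 2: "adequate" → sorted: aadeeqtu
Same letters? aenoopst != aadeeqtu
Anagram = No


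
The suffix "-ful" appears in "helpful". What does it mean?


Suffix: -ful
Example: helpful (help + -ful)
Meaning = full of


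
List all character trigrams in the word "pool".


Word: "pool" (length 4)
Number of trigrams = 4 - 3 + 1 = 2
  Position 0: "poo"
  Position 1: "ool"
Trigrams = "poo", "ool"


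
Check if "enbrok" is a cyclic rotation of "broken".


Word: "broken", Candidate: "enbrok"
Method: check if candidate is substring of word+word
"brokenbroken" contains "enbrok"? Yes
Is rotation = Yes


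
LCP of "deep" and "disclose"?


Word 1: "deep"
Word 2: "disclose"
Comparing from start:
  Pos 0: 'd' == 'd'
  Pos 1: 'e' != 'i' (stop)
LCP = "d" (length 1)


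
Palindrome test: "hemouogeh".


Word: "hemouogeh"
Reversed: "hegouomeh"
Forward == Backward? hemouogeh != hegouomeh
Palindrome = No


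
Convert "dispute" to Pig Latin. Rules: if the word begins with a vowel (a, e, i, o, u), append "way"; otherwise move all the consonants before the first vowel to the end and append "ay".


Word: "dispute"
Starts with consonant(s) → move to end, add 'ay'
Consonant cluster: "d"
Pig Latin = "isputeday"
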